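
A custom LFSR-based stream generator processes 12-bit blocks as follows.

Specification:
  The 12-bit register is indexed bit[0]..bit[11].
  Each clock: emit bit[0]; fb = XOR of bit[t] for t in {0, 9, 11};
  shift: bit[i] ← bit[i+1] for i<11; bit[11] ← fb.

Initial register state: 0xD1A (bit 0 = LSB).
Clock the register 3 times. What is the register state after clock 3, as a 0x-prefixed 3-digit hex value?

reg_0 = 0xD1A
clock 1: out=0, reg = 0xE8D
clock 2: out=1, reg = 0xF46
clock 3: out=0, reg = 0x7A3

0x7A3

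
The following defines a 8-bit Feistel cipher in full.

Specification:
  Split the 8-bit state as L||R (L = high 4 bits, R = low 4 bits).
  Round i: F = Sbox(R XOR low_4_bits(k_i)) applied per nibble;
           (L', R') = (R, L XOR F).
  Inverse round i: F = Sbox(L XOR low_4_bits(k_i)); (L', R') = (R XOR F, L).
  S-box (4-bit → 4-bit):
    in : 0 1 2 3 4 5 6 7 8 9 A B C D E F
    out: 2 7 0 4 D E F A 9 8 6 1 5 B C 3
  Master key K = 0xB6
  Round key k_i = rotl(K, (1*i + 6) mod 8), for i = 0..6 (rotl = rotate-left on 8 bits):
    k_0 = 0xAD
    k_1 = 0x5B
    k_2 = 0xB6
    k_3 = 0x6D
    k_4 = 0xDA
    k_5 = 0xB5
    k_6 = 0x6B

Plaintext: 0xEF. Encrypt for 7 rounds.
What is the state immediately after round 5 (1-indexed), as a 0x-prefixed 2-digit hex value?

0x90

s_0 = plaintext = 0xEF
s_1 = Round(s_0, k_0) = 0xFE
s_2 = Round(s_1, k_1) = 0xE1
s_3 = Round(s_2, k_2) = 0x14
s_4 = Round(s_3, k_3) = 0x49
s_5 = Round(s_4, k_4) = 0x90
s_6 = Round(s_5, k_5) = 0x07
s_7 = Round(s_6, k_6) = 0x75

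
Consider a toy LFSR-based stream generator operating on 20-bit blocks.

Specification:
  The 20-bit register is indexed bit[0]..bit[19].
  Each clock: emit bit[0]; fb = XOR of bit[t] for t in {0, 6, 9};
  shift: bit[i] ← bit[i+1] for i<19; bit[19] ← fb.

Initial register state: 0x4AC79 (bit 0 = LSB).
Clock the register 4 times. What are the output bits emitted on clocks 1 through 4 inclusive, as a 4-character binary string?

1001

reg_0 = 0x4AC79
clock 1: out=1, reg = 0x2563C
clock 2: out=0, reg = 0x92B1E
clock 3: out=0, reg = 0xC958F
clock 4: out=1, reg = 0xE4AC7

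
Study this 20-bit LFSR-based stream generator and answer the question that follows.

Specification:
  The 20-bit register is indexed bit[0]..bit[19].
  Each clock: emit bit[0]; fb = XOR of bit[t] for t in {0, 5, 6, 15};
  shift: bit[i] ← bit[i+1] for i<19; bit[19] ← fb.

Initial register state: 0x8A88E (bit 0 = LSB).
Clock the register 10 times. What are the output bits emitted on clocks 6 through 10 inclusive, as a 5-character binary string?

reg_0 = 0x8A88E
clock 1: out=0, reg = 0xC5447
clock 2: out=1, reg = 0x62A23
clock 3: out=1, reg = 0x31511
clock 4: out=1, reg = 0x98A88
clock 5: out=0, reg = 0xCC544
clock 6: out=0, reg = 0x662A2
clock 7: out=0, reg = 0xB3151
clock 8: out=1, reg = 0x598A8
clock 9: out=0, reg = 0x2CC54
clock 10: out=0, reg = 0x1662A

00100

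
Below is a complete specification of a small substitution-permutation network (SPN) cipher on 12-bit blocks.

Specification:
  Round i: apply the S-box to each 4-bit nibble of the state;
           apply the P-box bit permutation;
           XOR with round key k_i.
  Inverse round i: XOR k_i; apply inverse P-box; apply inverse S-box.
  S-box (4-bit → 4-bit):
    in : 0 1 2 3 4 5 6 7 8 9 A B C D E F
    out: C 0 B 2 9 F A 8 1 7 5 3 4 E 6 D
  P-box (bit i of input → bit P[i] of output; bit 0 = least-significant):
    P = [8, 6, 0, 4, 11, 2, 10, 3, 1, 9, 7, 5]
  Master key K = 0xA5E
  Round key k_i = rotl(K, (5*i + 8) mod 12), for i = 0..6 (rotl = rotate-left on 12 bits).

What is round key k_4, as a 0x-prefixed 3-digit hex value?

K = 0xA5E
k_0 = rotl(K, (5*0+8) mod 12) = rotl(K, 8) = 0xEA5
k_1 = rotl(K, (5*1+8) mod 12) = rotl(K, 1) = 0x4BD
k_2 = rotl(K, (5*2+8) mod 12) = rotl(K, 6) = 0x7A9
k_3 = rotl(K, (5*3+8) mod 12) = rotl(K, 11) = 0x52F
k_4 = rotl(K, (5*4+8) mod 12) = rotl(K, 4) = 0x5EA

0x5EA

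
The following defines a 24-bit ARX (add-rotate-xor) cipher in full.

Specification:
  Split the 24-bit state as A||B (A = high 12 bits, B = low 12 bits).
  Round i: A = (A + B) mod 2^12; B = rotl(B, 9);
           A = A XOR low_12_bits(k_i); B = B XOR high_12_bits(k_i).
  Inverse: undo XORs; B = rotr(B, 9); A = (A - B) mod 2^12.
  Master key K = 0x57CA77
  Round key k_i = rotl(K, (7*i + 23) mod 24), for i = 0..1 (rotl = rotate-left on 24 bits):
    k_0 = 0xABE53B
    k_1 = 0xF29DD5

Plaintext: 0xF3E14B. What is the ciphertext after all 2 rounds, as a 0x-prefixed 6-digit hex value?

0xF9C0BB

s_0 = plaintext = 0xF3E14B
s_1 = Round(s_0, k_0) = 0x5B2C97
s_2 = Round(s_1, k_1) = 0xF9C0BB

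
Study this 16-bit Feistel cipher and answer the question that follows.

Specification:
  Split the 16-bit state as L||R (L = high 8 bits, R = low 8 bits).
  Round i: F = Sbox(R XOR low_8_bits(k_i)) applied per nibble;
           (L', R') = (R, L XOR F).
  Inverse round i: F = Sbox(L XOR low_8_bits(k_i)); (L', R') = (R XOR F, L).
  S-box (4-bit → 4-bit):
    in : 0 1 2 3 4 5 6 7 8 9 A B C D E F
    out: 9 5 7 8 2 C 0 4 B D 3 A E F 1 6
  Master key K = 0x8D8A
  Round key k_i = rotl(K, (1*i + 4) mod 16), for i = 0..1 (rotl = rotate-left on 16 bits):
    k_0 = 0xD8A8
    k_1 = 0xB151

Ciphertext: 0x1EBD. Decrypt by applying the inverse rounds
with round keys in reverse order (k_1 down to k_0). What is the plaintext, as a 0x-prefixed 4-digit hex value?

0x969B

s_0 = ciphertext = 0x1EBD
s_1 = InvRound(s_0, k_1) = 0x9B1E
s_2 = InvRound(s_1, k_0) = 0x969B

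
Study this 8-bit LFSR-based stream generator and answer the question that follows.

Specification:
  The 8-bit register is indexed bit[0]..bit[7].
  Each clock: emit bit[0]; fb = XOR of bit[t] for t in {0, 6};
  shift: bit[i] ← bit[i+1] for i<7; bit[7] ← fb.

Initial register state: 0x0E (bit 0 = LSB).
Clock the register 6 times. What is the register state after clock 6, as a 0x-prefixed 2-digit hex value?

reg_0 = 0x0E
clock 1: out=0, reg = 0x07
clock 2: out=1, reg = 0x83
clock 3: out=1, reg = 0xC1
clock 4: out=1, reg = 0x60
clock 5: out=0, reg = 0xB0
clock 6: out=0, reg = 0x58

0x58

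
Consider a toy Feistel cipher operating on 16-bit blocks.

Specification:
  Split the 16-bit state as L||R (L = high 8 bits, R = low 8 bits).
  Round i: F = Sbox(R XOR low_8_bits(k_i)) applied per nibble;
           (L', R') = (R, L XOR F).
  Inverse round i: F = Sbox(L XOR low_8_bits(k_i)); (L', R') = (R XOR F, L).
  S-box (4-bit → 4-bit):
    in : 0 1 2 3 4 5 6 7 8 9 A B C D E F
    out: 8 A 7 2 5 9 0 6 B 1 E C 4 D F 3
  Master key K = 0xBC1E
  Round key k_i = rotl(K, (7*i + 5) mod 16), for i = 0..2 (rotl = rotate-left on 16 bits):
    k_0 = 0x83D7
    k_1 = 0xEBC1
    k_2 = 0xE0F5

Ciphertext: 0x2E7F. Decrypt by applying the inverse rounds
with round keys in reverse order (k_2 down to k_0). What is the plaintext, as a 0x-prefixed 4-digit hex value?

0x9C29

s_0 = ciphertext = 0x2E7F
s_1 = InvRound(s_0, k_2) = 0xA32E
s_2 = InvRound(s_1, k_1) = 0x29A3
s_3 = InvRound(s_2, k_0) = 0x9C29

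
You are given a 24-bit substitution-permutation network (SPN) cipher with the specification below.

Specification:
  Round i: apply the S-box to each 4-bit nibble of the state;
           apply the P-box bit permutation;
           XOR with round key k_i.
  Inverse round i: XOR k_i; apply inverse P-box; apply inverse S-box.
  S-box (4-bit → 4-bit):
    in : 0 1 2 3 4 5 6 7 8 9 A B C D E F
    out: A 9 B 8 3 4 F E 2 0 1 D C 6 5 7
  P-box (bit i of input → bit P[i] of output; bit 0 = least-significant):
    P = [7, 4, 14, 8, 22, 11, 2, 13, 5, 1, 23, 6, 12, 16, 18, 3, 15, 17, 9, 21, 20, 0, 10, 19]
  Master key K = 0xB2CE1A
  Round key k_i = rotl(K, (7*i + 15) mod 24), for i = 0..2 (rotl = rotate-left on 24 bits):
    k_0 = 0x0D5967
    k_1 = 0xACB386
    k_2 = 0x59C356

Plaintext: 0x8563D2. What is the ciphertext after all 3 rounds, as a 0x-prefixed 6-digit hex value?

0x2AEC92

s_0 = plaintext = 0x8563D2
s_1 = Round(s_0, k_0) = 0x0842BA
s_2 = Round(s_1, k_1) = 0xE78361
s_3 = Round(s_2, k_2) = 0x2AEC92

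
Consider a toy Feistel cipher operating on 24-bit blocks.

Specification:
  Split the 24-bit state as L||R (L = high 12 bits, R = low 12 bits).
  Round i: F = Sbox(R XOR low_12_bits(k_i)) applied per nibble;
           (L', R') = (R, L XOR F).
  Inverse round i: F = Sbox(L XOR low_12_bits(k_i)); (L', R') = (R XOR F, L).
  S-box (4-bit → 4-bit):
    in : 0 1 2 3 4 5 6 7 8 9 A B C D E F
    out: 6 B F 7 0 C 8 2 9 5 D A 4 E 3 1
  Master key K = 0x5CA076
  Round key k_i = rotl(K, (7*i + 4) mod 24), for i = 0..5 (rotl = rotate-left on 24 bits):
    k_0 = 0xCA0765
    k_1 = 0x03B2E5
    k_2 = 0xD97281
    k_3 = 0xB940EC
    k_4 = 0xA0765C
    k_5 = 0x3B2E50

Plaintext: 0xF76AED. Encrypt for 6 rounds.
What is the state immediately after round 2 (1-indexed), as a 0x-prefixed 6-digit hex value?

s_0 = plaintext = 0xF76AED
s_1 = Round(s_0, k_0) = 0xAED1EF
s_2 = Round(s_1, k_1) = 0x1EFD80
s_3 = Round(s_2, k_2) = 0xD80084
s_4 = Round(s_3, k_3) = 0x084B09
s_5 = Round(s_4, k_4) = 0xB09E48
s_6 = Round(s_5, k_5) = 0xE48DB0

0x1EFD80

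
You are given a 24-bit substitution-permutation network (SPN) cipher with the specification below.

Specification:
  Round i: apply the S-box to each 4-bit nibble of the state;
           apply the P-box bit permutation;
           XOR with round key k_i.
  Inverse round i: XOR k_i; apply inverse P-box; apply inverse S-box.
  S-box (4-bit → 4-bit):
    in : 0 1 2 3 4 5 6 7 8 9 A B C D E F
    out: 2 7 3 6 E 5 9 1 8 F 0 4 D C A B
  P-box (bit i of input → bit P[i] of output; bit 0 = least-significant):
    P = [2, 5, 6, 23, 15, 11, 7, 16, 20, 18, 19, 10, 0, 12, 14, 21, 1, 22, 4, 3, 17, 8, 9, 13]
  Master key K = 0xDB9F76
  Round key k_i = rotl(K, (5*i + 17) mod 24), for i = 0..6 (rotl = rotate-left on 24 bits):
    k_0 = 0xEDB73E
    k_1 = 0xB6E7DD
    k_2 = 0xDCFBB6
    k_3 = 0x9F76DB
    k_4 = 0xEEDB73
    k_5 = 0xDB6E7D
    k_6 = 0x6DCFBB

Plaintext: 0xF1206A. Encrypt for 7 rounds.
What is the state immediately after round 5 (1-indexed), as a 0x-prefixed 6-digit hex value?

s_0 = plaintext = 0xF1206A
s_1 = Round(s_0, k_0) = 0xAA062D
s_2 = Round(s_1, k_1) = 0x267B9D
s_3 = Round(s_2, k_2) = 0x57727D
s_4 = Round(s_3, k_3) = 0x09F498
s_5 = Round(s_4, k_4) = 0x0346E8
s_6 = Round(s_5, k_5) = 0x2A336D
s_7 = Round(s_6, k_6) = 0xE21EFB

0x0346E8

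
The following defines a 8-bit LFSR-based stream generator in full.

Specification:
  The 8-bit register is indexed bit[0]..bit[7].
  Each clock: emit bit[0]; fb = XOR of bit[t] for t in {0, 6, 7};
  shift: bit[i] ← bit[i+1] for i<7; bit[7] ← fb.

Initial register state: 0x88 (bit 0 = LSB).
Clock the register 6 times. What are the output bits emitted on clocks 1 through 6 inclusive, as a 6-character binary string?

reg_0 = 0x88
clock 1: out=0, reg = 0xC4
clock 2: out=0, reg = 0x62
clock 3: out=0, reg = 0xB1
clock 4: out=1, reg = 0x58
clock 5: out=0, reg = 0xAC
clock 6: out=0, reg = 0xD6

000100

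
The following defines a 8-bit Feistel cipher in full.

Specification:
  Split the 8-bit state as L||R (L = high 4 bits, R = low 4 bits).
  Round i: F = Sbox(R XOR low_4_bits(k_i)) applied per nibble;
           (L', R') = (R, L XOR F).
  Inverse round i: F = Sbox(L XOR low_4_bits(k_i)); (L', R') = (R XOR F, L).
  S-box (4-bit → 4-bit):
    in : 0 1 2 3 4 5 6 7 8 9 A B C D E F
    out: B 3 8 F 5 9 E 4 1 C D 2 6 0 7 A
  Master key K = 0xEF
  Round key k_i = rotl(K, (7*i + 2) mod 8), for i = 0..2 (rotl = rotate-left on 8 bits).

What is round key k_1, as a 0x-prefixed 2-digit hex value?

K = 0xEF
k_0 = rotl(K, (7*0+2) mod 8) = rotl(K, 2) = 0xBF
k_1 = rotl(K, (7*1+2) mod 8) = rotl(K, 1) = 0xDF

0xDF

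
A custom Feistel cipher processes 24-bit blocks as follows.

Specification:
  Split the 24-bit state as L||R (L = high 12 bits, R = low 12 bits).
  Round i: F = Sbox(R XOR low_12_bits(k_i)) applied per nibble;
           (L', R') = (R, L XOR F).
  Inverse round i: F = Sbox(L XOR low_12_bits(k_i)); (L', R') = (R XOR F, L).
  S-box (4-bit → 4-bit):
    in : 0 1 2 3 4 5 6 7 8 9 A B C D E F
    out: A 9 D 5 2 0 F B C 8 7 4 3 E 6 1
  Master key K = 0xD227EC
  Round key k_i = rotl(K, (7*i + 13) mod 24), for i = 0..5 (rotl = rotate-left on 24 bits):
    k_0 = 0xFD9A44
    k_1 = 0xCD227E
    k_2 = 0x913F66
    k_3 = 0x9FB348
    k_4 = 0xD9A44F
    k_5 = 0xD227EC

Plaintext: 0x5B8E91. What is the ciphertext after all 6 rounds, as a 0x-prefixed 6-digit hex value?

s_0 = plaintext = 0x5B8E91
s_1 = Round(s_0, k_0) = 0xE91758
s_2 = Round(s_1, k_1) = 0x758E4E
s_3 = Round(s_2, k_2) = 0xE4EE84
s_4 = Round(s_3, k_3) = 0xE8407D
s_5 = Round(s_4, k_4) = 0x07DCD9
s_6 = Round(s_5, k_5) = 0xCD942D

0xCD942D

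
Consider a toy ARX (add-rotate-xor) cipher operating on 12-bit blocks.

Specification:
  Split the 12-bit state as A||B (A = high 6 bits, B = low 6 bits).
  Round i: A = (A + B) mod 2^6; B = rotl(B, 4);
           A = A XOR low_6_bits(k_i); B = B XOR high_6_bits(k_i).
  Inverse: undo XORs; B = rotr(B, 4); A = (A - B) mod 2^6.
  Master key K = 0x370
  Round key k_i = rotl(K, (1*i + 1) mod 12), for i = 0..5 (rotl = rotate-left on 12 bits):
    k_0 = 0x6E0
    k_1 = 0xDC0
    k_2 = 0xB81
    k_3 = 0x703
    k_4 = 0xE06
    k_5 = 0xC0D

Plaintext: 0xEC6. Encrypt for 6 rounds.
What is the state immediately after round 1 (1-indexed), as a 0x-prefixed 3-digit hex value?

s_0 = plaintext = 0xEC6
s_1 = Round(s_0, k_0) = 0x87A
s_2 = Round(s_1, k_1) = 0x6D9
s_3 = Round(s_2, k_2) = 0xD78
s_4 = Round(s_3, k_3) = 0xB92
s_5 = Round(s_4, k_4) = 0x19C
s_6 = Round(s_5, k_5) = 0xBF7

0x87A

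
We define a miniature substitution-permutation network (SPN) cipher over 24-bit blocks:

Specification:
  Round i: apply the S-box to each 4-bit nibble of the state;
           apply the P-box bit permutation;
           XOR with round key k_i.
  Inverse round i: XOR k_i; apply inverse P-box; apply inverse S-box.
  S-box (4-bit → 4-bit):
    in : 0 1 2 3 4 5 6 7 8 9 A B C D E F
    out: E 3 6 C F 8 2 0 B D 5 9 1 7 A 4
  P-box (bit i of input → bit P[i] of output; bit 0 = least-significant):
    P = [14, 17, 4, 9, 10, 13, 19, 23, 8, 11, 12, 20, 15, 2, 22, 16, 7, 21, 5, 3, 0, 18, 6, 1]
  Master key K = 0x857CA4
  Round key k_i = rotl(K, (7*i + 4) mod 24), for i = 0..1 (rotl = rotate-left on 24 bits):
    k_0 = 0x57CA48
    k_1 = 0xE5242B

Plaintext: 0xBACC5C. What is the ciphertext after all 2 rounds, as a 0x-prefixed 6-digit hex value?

s_0 = plaintext = 0xBACC5C
s_1 = Round(s_0, k_0) = 0xD70BEB
s_2 = Round(s_1, k_1) = 0x30476E

0x30476E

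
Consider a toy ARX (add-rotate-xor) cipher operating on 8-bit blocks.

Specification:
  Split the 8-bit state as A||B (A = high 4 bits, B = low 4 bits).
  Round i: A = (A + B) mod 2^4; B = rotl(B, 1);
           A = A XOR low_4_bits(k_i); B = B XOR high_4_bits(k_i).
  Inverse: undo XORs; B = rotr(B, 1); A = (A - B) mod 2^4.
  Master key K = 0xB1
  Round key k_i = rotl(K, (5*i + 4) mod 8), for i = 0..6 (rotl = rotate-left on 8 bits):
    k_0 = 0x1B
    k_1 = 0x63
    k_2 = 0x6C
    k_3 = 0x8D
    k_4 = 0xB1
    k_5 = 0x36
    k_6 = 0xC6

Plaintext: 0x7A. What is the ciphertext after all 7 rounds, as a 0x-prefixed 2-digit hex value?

0x6B

s_0 = plaintext = 0x7A
s_1 = Round(s_0, k_0) = 0xA4
s_2 = Round(s_1, k_1) = 0xDE
s_3 = Round(s_2, k_2) = 0x7B
s_4 = Round(s_3, k_3) = 0xFF
s_5 = Round(s_4, k_4) = 0xF4
s_6 = Round(s_5, k_5) = 0x5B
s_7 = Round(s_6, k_6) = 0x6B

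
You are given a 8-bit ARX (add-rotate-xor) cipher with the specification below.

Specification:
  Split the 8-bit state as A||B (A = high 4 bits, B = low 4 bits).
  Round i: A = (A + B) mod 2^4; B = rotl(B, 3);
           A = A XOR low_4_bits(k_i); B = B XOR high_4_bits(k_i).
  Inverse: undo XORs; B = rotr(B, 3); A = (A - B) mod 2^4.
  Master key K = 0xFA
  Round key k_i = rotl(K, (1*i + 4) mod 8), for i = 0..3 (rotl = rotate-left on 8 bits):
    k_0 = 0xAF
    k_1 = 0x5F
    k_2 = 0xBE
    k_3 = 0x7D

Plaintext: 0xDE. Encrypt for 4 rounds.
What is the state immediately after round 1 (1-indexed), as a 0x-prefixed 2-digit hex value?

0x4D

s_0 = plaintext = 0xDE
s_1 = Round(s_0, k_0) = 0x4D
s_2 = Round(s_1, k_1) = 0xEB
s_3 = Round(s_2, k_2) = 0x76
s_4 = Round(s_3, k_3) = 0x04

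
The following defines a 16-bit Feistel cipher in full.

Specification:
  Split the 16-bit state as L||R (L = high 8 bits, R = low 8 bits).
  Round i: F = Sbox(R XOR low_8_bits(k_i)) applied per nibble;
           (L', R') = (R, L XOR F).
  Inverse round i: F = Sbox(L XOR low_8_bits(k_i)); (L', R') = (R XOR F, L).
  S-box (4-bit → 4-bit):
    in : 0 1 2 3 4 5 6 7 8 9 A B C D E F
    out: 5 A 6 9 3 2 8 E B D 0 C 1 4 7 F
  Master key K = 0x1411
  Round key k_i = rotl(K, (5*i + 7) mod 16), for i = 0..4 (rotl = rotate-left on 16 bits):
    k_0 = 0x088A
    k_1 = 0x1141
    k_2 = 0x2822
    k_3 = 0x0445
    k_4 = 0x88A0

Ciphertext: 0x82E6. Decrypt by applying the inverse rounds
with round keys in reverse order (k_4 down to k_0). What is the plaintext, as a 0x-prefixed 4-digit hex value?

s_0 = ciphertext = 0x82E6
s_1 = InvRound(s_0, k_4) = 0x8082
s_2 = InvRound(s_1, k_3) = 0x9080
s_3 = InvRound(s_2, k_2) = 0x4690
s_4 = InvRound(s_3, k_1) = 0xCE46
s_5 = InvRound(s_4, k_0) = 0x75CE

0x75CE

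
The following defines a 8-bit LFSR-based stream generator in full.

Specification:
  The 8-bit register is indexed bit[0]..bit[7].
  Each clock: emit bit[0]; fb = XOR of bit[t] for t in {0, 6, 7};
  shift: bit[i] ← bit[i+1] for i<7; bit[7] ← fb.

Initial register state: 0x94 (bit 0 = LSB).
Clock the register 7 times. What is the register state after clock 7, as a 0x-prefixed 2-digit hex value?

0x63

reg_0 = 0x94
clock 1: out=0, reg = 0xCA
clock 2: out=0, reg = 0x65
clock 3: out=1, reg = 0x32
clock 4: out=0, reg = 0x19
clock 5: out=1, reg = 0x8C
clock 6: out=0, reg = 0xC6
clock 7: out=0, reg = 0x63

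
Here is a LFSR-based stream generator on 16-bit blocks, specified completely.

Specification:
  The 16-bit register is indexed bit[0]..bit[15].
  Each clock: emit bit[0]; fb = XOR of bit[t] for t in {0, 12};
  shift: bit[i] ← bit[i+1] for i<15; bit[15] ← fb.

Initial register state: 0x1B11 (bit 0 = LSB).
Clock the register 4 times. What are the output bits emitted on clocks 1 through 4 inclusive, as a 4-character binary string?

1000

reg_0 = 0x1B11
clock 1: out=1, reg = 0x0D88
clock 2: out=0, reg = 0x06C4
clock 3: out=0, reg = 0x0362
clock 4: out=0, reg = 0x01B1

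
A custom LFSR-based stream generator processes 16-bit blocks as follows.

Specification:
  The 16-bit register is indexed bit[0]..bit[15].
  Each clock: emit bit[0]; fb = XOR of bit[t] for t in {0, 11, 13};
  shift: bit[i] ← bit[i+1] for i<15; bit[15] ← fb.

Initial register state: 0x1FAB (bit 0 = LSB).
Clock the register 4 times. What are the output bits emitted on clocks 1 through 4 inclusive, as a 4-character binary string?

1101

reg_0 = 0x1FAB
clock 1: out=1, reg = 0x0FD5
clock 2: out=1, reg = 0x07EA
clock 3: out=0, reg = 0x03F5
clock 4: out=1, reg = 0x81FA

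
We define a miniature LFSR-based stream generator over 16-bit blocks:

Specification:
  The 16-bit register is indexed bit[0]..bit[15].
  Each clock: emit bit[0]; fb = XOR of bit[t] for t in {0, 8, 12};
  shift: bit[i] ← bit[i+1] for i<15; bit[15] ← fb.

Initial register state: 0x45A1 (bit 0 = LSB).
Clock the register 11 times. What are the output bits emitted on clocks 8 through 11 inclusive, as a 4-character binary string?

reg_0 = 0x45A1
clock 1: out=1, reg = 0x22D0
clock 2: out=0, reg = 0x1168
clock 3: out=0, reg = 0x08B4
clock 4: out=0, reg = 0x045A
clock 5: out=0, reg = 0x022D
clock 6: out=1, reg = 0x8116
clock 7: out=0, reg = 0xC08B
clock 8: out=1, reg = 0xE045
clock 9: out=1, reg = 0xF022
clock 10: out=0, reg = 0xF811
clock 11: out=1, reg = 0x7C08

1101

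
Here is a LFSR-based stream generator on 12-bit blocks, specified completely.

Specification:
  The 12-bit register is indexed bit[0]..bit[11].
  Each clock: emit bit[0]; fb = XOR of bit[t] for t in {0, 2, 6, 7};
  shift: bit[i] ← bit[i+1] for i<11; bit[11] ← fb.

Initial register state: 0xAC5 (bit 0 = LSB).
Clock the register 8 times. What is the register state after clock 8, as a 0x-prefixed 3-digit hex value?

0x8AA

reg_0 = 0xAC5
clock 1: out=1, reg = 0x562
clock 2: out=0, reg = 0xAB1
clock 3: out=1, reg = 0x558
clock 4: out=0, reg = 0xAAC
clock 5: out=0, reg = 0x556
clock 6: out=0, reg = 0x2AB
clock 7: out=1, reg = 0x155
clock 8: out=1, reg = 0x8AA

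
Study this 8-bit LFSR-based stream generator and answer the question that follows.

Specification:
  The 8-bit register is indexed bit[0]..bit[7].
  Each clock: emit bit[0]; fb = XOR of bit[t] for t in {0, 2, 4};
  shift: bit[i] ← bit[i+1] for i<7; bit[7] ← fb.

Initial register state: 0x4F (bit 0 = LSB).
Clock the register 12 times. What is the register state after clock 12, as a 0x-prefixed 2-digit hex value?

0x3D

reg_0 = 0x4F
clock 1: out=1, reg = 0x27
clock 2: out=1, reg = 0x13
clock 3: out=1, reg = 0x09
clock 4: out=1, reg = 0x84
clock 5: out=0, reg = 0xC2
clock 6: out=0, reg = 0x61
clock 7: out=1, reg = 0xB0
clock 8: out=0, reg = 0xD8
clock 9: out=0, reg = 0xEC
clock 10: out=0, reg = 0xF6
clock 11: out=0, reg = 0x7B
clock 12: out=1, reg = 0x3D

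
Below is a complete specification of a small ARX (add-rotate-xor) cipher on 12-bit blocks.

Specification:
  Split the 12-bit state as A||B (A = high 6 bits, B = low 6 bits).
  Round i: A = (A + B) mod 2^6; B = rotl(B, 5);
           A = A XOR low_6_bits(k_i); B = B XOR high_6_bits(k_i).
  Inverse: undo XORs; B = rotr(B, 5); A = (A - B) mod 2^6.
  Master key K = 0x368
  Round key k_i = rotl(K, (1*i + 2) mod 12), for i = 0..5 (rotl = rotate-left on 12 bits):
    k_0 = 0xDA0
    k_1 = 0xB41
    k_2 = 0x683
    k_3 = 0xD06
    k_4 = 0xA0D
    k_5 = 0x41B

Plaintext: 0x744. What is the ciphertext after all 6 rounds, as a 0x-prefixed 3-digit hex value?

0x4C5

s_0 = plaintext = 0x744
s_1 = Round(s_0, k_0) = 0x074
s_2 = Round(s_1, k_1) = 0xD37
s_3 = Round(s_2, k_2) = 0xA21
s_4 = Round(s_3, k_3) = 0x3C4
s_5 = Round(s_4, k_4) = 0x7AA
s_6 = Round(s_5, k_5) = 0x4C5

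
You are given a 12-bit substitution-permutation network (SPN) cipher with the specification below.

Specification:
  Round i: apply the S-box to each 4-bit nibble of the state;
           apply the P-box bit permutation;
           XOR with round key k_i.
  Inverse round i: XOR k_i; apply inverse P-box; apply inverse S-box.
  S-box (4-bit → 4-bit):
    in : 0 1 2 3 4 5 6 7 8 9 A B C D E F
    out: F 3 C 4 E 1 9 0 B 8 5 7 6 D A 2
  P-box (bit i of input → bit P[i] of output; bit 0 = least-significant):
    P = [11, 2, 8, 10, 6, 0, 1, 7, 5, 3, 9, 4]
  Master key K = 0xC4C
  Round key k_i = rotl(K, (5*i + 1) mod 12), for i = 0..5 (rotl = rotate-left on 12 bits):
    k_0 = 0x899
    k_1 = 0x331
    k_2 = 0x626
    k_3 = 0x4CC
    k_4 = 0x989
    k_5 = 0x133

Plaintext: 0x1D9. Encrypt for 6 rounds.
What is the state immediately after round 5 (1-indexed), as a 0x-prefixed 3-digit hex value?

s_0 = plaintext = 0x1D9
s_1 = Round(s_0, k_0) = 0xC73
s_2 = Round(s_1, k_1) = 0x039
s_3 = Round(s_2, k_2) = 0x01C
s_4 = Round(s_3, k_3) = 0x7B1
s_5 = Round(s_4, k_4) = 0x1CE
s_6 = Round(s_5, k_5) = 0x51C

0x1CE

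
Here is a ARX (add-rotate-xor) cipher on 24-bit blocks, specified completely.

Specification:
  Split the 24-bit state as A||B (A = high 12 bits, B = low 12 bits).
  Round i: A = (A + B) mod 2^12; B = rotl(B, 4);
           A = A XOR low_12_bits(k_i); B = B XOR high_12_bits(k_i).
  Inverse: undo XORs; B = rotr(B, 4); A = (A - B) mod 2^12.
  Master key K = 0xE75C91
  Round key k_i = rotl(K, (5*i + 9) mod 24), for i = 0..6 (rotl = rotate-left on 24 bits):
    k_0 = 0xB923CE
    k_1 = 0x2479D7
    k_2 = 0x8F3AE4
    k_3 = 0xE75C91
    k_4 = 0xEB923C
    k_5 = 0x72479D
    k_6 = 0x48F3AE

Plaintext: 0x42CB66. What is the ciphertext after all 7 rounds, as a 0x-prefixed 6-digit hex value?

0x2ED4B3

s_0 = plaintext = 0x42CB66
s_1 = Round(s_0, k_0) = 0xC5CDF9
s_2 = Round(s_1, k_1) = 0x382DDA
s_3 = Round(s_2, k_2) = 0xBB855E
s_4 = Round(s_3, k_3) = 0xD87B90
s_5 = Round(s_4, k_4) = 0xB2B7B2
s_6 = Round(s_5, k_5) = 0x540C03
s_7 = Round(s_6, k_6) = 0x2ED4B3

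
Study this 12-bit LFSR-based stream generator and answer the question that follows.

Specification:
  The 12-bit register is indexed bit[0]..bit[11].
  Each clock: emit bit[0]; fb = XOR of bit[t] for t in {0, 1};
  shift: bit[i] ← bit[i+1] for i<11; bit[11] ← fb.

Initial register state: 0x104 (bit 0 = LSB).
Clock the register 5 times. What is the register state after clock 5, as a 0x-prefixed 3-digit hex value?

reg_0 = 0x104
clock 1: out=0, reg = 0x082
clock 2: out=0, reg = 0x841
clock 3: out=1, reg = 0xC20
clock 4: out=0, reg = 0x610
clock 5: out=0, reg = 0x308

0x308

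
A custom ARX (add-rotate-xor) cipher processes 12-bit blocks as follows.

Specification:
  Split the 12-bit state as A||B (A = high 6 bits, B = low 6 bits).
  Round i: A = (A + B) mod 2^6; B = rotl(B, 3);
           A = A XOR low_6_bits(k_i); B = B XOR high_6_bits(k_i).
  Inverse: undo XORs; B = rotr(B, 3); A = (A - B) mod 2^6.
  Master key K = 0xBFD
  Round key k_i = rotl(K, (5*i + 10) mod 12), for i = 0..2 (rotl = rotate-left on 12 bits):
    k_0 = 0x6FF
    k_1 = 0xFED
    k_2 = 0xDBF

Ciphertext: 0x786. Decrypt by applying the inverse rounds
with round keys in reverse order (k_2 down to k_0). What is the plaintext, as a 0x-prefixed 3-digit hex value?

0xDA2

s_0 = ciphertext = 0x786
s_1 = InvRound(s_0, k_2) = 0x6C6
s_2 = InvRound(s_1, k_1) = 0x9CF
s_3 = InvRound(s_2, k_0) = 0xDA2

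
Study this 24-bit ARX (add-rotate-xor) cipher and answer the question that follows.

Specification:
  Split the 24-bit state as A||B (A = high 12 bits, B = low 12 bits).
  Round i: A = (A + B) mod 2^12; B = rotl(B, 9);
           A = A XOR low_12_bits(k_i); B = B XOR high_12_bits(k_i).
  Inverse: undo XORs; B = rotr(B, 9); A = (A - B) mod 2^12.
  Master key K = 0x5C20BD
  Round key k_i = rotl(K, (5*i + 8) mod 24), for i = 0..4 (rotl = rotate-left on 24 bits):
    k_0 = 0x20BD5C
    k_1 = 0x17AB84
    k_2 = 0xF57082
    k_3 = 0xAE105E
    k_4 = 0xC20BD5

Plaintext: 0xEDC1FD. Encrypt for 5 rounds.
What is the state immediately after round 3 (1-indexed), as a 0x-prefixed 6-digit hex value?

0x63B658

s_0 = plaintext = 0xEDC1FD
s_1 = Round(s_0, k_0) = 0xD85834
s_2 = Round(s_1, k_1) = 0xE3D87C
s_3 = Round(s_2, k_2) = 0x63B658
s_4 = Round(s_3, k_3) = 0xCCDA2A
s_5 = Round(s_4, k_4) = 0xD22965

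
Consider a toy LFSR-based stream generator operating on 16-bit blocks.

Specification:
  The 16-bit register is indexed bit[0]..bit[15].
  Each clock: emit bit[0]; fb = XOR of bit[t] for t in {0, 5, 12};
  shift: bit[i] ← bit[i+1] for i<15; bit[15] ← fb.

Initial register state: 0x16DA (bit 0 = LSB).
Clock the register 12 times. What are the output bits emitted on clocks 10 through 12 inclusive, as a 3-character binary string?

110

reg_0 = 0x16DA
clock 1: out=0, reg = 0x8B6D
clock 2: out=1, reg = 0x45B6
clock 3: out=0, reg = 0xA2DB
clock 4: out=1, reg = 0xD16D
clock 5: out=1, reg = 0xE8B6
clock 6: out=0, reg = 0xF45B
clock 7: out=1, reg = 0x7A2D
clock 8: out=1, reg = 0xBD16
clock 9: out=0, reg = 0xDE8B
clock 10: out=1, reg = 0x6F45
clock 11: out=1, reg = 0xB7A2
clock 12: out=0, reg = 0x5BD1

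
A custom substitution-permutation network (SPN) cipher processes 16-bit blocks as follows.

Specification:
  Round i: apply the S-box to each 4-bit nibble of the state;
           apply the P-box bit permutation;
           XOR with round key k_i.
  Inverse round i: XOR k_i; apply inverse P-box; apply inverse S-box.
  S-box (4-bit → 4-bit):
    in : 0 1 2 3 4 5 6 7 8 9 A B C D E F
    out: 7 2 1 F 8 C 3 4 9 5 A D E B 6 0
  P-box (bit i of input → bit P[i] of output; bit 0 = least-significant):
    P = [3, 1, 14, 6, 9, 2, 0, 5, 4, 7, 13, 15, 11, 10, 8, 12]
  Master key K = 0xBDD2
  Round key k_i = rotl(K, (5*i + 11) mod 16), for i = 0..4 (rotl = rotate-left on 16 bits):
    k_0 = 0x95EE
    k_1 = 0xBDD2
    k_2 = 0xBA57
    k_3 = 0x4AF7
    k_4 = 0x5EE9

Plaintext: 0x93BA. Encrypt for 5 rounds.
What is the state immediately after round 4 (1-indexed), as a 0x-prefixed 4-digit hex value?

0x5DC5

s_0 = plaintext = 0x93BA
s_1 = Round(s_0, k_0) = 0x3E1D
s_2 = Round(s_1, k_1) = 0x801C
s_3 = Round(s_2, k_2) = 0xC281
s_4 = Round(s_3, k_3) = 0x5DC5
s_5 = Round(s_4, k_4) = 0x8F1C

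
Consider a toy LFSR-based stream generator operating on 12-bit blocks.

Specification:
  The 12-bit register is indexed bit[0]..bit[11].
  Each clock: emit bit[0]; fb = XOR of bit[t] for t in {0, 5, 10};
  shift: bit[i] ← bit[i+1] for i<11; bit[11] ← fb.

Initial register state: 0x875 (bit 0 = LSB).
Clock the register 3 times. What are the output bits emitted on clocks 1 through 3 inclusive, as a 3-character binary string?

101

reg_0 = 0x875
clock 1: out=1, reg = 0x43A
clock 2: out=0, reg = 0x21D
clock 3: out=1, reg = 0x90E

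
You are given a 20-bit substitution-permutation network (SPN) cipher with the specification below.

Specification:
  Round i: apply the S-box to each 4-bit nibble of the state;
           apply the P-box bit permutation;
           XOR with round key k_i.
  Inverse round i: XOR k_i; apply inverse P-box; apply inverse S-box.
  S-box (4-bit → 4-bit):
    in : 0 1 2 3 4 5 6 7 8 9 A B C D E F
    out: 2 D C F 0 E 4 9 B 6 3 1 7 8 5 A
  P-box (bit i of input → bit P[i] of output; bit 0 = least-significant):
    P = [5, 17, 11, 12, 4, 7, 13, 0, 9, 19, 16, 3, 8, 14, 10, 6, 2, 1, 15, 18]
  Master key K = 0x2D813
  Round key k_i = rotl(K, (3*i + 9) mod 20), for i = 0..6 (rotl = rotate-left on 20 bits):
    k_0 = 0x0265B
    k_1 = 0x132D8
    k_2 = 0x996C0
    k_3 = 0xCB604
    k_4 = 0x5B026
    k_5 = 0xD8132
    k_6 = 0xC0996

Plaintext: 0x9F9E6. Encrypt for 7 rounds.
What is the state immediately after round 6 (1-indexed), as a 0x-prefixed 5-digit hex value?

s_0 = plaintext = 0x9F9E6
s_1 = Round(s_0, k_0) = 0x9CE09
s_2 = Round(s_1, k_1) = 0x2FD5A
s_3 = Round(s_2, k_2) = 0xF7629
s_4 = Round(s_3, k_3) = 0xB9F47
s_5 = Round(s_4, k_4) = 0xDE40A
s_6 = Round(s_5, k_5) = 0xB8492
s_7 = Round(s_6, k_6) = 0xC7052

0xB8492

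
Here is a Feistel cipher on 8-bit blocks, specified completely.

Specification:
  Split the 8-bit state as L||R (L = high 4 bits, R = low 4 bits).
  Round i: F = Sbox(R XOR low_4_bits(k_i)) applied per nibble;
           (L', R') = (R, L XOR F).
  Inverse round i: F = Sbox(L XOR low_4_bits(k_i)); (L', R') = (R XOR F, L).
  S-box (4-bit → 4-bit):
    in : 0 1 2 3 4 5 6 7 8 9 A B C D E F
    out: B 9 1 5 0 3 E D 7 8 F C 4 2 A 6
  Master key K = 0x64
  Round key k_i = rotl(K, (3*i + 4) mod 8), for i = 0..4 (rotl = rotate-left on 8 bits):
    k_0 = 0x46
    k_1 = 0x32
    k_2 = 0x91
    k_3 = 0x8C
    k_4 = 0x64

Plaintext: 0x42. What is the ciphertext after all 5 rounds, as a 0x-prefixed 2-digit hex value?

s_0 = plaintext = 0x42
s_1 = Round(s_0, k_0) = 0x24
s_2 = Round(s_1, k_1) = 0x4C
s_3 = Round(s_2, k_2) = 0xC6
s_4 = Round(s_3, k_3) = 0x63
s_5 = Round(s_4, k_4) = 0x3B

0x3B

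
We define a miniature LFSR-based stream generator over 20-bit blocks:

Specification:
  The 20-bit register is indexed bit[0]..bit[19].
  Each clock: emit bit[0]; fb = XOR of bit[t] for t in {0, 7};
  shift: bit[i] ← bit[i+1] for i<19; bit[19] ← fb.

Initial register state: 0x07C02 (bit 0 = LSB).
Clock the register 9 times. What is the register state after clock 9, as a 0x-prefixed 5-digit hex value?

reg_0 = 0x07C02
clock 1: out=0, reg = 0x03E01
clock 2: out=1, reg = 0x81F00
clock 3: out=0, reg = 0x40F80
clock 4: out=0, reg = 0xA07C0
clock 5: out=0, reg = 0xD03E0
clock 6: out=0, reg = 0xE81F0
clock 7: out=0, reg = 0xF40F8
clock 8: out=0, reg = 0xFA07C
clock 9: out=0, reg = 0x7D03E

0x7D03E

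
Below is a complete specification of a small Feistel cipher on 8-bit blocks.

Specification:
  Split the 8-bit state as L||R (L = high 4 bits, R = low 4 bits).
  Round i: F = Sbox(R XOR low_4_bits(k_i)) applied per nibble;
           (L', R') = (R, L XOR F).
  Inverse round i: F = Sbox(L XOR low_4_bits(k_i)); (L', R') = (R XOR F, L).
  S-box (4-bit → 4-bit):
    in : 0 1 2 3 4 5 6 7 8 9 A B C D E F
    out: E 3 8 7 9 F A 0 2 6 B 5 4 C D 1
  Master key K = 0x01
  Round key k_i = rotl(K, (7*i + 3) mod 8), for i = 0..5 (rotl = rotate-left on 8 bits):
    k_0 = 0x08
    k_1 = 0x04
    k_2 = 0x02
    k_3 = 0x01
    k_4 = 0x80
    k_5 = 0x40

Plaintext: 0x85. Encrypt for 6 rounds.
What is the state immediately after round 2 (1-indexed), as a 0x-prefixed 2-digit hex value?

s_0 = plaintext = 0x85
s_1 = Round(s_0, k_0) = 0x54
s_2 = Round(s_1, k_1) = 0x4B
s_3 = Round(s_2, k_2) = 0xB2
s_4 = Round(s_3, k_3) = 0x2C
s_5 = Round(s_4, k_4) = 0xC6
s_6 = Round(s_5, k_5) = 0x66

0x4B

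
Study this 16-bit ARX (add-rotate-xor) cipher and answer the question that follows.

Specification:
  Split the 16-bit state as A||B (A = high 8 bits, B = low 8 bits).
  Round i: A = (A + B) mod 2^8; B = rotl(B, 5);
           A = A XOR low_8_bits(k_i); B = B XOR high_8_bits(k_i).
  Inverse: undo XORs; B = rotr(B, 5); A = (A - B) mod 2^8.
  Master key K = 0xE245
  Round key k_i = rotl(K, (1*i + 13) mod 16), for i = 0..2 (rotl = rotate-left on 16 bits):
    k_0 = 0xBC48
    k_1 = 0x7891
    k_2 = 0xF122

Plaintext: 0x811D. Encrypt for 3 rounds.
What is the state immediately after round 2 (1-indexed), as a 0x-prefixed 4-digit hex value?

s_0 = plaintext = 0x811D
s_1 = Round(s_0, k_0) = 0xD61F
s_2 = Round(s_1, k_1) = 0x649B
s_3 = Round(s_2, k_2) = 0xDD82

0x649B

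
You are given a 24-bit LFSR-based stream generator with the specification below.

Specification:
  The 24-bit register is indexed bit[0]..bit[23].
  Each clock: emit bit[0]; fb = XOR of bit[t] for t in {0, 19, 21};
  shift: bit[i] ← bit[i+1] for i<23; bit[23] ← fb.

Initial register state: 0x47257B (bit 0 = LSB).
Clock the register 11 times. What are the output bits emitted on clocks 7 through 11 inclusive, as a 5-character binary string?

10101

reg_0 = 0x47257B
clock 1: out=1, reg = 0xA392BD
clock 2: out=1, reg = 0x51C95E
clock 3: out=0, reg = 0x28E4AF
clock 4: out=1, reg = 0x947257
clock 5: out=1, reg = 0xCA392B
clock 6: out=1, reg = 0x651C95
clock 7: out=1, reg = 0x328E4A
clock 8: out=0, reg = 0x994725
clock 9: out=1, reg = 0x4CA392
clock 10: out=0, reg = 0xA651C9
clock 11: out=1, reg = 0x5328E4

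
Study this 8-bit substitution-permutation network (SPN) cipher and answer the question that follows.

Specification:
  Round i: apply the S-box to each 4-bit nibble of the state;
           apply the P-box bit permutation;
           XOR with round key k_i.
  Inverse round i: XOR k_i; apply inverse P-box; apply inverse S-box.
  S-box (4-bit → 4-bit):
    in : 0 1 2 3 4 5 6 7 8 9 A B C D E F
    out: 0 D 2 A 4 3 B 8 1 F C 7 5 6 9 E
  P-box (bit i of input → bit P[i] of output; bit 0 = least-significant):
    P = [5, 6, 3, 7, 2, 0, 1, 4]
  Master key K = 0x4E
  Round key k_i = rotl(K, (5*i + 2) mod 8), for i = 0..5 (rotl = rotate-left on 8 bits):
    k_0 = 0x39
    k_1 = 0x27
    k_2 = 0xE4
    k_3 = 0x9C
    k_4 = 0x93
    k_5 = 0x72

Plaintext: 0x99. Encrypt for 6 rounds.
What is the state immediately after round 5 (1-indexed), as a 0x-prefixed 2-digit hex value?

0x65

s_0 = plaintext = 0x99
s_1 = Round(s_0, k_0) = 0xC6
s_2 = Round(s_1, k_1) = 0xC1
s_3 = Round(s_2, k_2) = 0x4A
s_4 = Round(s_3, k_3) = 0x16
s_5 = Round(s_4, k_4) = 0x65
s_6 = Round(s_5, k_5) = 0x07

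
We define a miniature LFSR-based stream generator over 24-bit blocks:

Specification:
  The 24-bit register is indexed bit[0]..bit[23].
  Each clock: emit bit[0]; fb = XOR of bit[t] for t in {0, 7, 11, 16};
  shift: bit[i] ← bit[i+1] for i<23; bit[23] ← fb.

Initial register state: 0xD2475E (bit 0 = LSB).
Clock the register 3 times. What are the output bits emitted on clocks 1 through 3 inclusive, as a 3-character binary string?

011

reg_0 = 0xD2475E
clock 1: out=0, reg = 0x6923AF
clock 2: out=1, reg = 0xB491D7
clock 3: out=1, reg = 0x5A48EB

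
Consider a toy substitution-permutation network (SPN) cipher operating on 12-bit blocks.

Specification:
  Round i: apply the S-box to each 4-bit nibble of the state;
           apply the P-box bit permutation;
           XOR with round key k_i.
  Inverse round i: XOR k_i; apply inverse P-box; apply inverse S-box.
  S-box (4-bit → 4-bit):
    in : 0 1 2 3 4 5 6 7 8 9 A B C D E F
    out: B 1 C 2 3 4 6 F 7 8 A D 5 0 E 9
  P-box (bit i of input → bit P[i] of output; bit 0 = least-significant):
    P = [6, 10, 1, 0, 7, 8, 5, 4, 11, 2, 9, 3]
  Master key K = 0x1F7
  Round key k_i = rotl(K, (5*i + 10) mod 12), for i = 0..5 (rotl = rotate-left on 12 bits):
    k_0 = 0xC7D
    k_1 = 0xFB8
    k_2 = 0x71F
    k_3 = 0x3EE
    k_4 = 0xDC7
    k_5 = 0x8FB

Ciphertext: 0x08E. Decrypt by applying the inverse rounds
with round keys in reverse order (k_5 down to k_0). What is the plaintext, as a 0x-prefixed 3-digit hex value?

0x026

s_0 = ciphertext = 0x08E
s_1 = InvRound(s_0, k_5) = 0x42F
s_2 = InvRound(s_1, k_4) = 0xF81
s_3 = InvRound(s_2, k_3) = 0x057
s_4 = InvRound(s_3, k_2) = 0x234
s_5 = InvRound(s_4, k_1) = 0x043
s_6 = InvRound(s_5, k_0) = 0x026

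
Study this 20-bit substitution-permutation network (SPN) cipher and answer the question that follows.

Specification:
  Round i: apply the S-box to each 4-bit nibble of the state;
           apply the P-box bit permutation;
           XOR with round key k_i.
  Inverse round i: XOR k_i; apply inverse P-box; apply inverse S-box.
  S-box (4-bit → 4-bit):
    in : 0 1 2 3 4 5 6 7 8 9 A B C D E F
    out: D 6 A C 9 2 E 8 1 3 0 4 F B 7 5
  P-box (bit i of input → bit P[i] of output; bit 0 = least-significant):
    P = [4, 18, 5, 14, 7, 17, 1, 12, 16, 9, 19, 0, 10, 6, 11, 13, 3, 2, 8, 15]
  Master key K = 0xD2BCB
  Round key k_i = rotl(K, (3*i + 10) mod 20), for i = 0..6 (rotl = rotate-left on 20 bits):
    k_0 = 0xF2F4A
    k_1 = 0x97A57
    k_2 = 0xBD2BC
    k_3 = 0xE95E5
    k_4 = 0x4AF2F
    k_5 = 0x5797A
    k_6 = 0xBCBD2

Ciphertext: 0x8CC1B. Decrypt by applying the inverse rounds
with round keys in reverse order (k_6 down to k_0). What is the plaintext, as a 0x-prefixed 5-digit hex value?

s_0 = ciphertext = 0x8CC1B
s_1 = InvRound(s_0, k_6) = 0xF9D9A
s_2 = InvRound(s_1, k_5) = 0x7DB93
s_3 = InvRound(s_2, k_4) = 0x948D0
s_4 = InvRound(s_3, k_3) = 0x6F42C
s_5 = InvRound(s_4, k_2) = 0xA4E89
s_6 = InvRound(s_5, k_1) = 0x9D8C8
s_7 = InvRound(s_6, k_0) = 0x345C2

0x345C2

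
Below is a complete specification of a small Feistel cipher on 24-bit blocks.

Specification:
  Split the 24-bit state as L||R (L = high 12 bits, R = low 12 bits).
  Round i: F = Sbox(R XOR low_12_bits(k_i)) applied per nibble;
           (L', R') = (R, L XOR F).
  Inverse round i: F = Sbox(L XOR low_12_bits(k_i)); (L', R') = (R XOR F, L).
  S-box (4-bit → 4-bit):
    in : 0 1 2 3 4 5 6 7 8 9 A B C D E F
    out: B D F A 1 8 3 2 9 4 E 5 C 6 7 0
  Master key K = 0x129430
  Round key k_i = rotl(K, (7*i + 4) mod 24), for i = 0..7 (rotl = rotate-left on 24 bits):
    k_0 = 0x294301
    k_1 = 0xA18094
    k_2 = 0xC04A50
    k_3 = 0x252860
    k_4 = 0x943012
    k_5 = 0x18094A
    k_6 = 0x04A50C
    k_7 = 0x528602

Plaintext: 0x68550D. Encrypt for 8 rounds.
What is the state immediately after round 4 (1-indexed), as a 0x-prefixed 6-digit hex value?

0x76CD57

s_0 = plaintext = 0x68550D
s_1 = Round(s_0, k_0) = 0x50D539
s_2 = Round(s_1, k_1) = 0x539DEB
s_3 = Round(s_2, k_2) = 0xDEB76C
s_4 = Round(s_3, k_3) = 0x76CD57
s_5 = Round(s_4, k_4) = 0xD57174
s_6 = Round(s_5, k_5) = 0x1744F0
s_7 = Round(s_6, k_6) = 0x4F0C78
s_8 = Round(s_7, k_7) = 0xC78ADE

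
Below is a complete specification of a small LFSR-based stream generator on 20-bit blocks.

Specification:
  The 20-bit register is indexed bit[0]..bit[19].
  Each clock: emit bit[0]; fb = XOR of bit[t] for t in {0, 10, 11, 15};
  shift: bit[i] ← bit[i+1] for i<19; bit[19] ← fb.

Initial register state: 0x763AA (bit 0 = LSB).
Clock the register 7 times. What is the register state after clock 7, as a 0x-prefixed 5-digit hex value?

0x20EC7

reg_0 = 0x763AA
clock 1: out=0, reg = 0x3B1D5
clock 2: out=1, reg = 0x1D8EA
clock 3: out=0, reg = 0x0EC75
clock 4: out=1, reg = 0x0763A
clock 5: out=0, reg = 0x83B1D
clock 6: out=1, reg = 0x41D8E
clock 7: out=0, reg = 0x20EC7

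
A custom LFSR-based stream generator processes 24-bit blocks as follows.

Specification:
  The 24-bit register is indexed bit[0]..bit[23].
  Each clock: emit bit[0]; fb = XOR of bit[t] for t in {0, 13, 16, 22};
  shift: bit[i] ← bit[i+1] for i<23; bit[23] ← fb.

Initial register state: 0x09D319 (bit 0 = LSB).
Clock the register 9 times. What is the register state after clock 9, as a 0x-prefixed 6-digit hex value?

0x2304E9

reg_0 = 0x09D319
clock 1: out=1, reg = 0x04E98C
clock 2: out=0, reg = 0x8274C6
clock 3: out=0, reg = 0xC13A63
clock 4: out=1, reg = 0x609D31
clock 5: out=1, reg = 0x304E98
clock 6: out=0, reg = 0x18274C
clock 7: out=0, reg = 0x8C13A6
clock 8: out=0, reg = 0x4609D3
clock 9: out=1, reg = 0x2304E9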